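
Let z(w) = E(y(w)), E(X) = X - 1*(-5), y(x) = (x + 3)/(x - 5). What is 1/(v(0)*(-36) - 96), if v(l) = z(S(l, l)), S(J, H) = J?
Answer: -5/1272 ≈ -0.0039308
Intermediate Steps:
y(x) = (3 + x)/(-5 + x)
E(X) = 5 + X (E(X) = X + 5 = 5 + X)
z(w) = 5 + (3 + w)/(-5 + w)
v(l) = 2*(-11 + 3*l)/(-5 + l)
1/(v(0)*(-36) - 96) = 1/((2*(-11 + 3*0)/(-5 + 0))*(-36) - 96) = 1/((2*(-11 + 0)/(-5))*(-36) - 96) = 1/((2*(-⅕)*(-11))*(-36) - 96) = 1/((22/5)*(-36) - 96) = 1/(-792/5 - 96) = 1/(-1272/5) = -5/1272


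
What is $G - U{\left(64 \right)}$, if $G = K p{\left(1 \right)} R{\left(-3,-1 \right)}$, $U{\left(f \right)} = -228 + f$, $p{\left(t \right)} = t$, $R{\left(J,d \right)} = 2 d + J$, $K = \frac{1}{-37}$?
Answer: $\frac{6073}{37} \approx 164.14$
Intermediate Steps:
$K = - \frac{1}{37} \approx -0.027027$
$R{\left(J,d \right)} = J + 2 d$
$G = \frac{5}{37}$ ($G = \left(- \frac{1}{37}\right) 1 \left(-3 + 2 \left(-1\right)\right) = - \frac{-3 - 2}{37} = \left(- \frac{1}{37}\right) \left(-5\right) = \frac{5}{37} \approx 0.13514$)
$G - U{\left(64 \right)} = \frac{5}{37} - \left(-228 + 64\right) = \frac{5}{37} - -164 = \frac{5}{37} + 164 = \frac{6073}{37}$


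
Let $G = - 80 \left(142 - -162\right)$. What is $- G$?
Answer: $24320$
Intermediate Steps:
$G = -24320$ ($G = - 80 \left(142 + 162\right) = \left(-80\right) 304 = -24320$)
$- G = \left(-1\right) \left(-24320\right) = 24320$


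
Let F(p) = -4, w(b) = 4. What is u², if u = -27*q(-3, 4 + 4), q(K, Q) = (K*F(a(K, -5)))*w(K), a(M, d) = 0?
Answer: 1679616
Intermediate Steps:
q(K, Q) = -16*K (q(K, Q) = (K*(-4))*4 = -4*K*4 = -16*K)
u = -1296 (u = -(-432)*(-3) = -27*48 = -1296)
u² = (-1296)² = 1679616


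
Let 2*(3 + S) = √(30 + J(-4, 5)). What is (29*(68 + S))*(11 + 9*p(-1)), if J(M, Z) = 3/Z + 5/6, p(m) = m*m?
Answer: 37700 + 29*√28290/3 ≈ 39326.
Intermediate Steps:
p(m) = m²
J(M, Z) = ⅚ + 3/Z (J(M, Z) = 3/Z + 5*(⅙) = 3/Z + ⅚ = ⅚ + 3/Z)
S = -3 + √28290/60 (S = -3 + √(30 + (⅚ + 3/5))/2 = -3 + √(30 + (⅚ + 3*(⅕)))/2 = -3 + √(30 + (⅚ + ⅗))/2 = -3 + √(30 + 43/30)/2 = -3 + √(943/30)/2 = -3 + (√28290/30)/2 = -3 + √28290/60 ≈ -0.19673)
(29*(68 + S))*(11 + 9*p(-1)) = (29*(68 + (-3 + √28290/60)))*(11 + 9*(-1)²) = (29*(65 + √28290/60))*(11 + 9*1) = (1885 + 29*√28290/60)*(11 + 9) = (1885 + 29*√28290/60)*20 = 37700 + 29*√28290/3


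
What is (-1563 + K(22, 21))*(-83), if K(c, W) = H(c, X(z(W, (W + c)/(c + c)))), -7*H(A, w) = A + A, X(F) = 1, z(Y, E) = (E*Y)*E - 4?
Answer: 911755/7 ≈ 1.3025e+5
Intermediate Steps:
z(Y, E) = -4 + Y*E² (z(Y, E) = Y*E² - 4 = -4 + Y*E²)
H(A, w) = -2*A/7 (H(A, w) = -(A + A)/7 = -2*A/7)
K(c, W) = -2*c/7
(-1563 + K(22, 21))*(-83) = (-1563 - 2/7*22)*(-83) = (-1563 - 44/7)*(-83) = -10985/7*(-83) = 911755/7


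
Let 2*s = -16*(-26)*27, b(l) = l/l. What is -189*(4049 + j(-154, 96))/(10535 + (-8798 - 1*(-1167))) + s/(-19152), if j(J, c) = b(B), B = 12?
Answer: -16986351/64372 ≈ -263.88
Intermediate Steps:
b(l) = 1
j(J, c) = 1
s = 5616 (s = (-16*(-26)*27)/2 = (416*27)/2 = (½)*11232 = 5616)
-189*(4049 + j(-154, 96))/(10535 + (-8798 - 1*(-1167))) + s/(-19152) = -189*(4049 + 1)/(10535 + (-8798 - 1*(-1167))) + 5616/(-19152) = -189*4050/(10535 + (-8798 + 1167)) + 5616*(-1/19152) = -189*4050/(10535 - 7631) - 39/133 = -189/(2904*(1/4050)) - 39/133 = -189/484/675 - 39/133 = -189*675/484 - 39/133 = -127575/484 - 39/133 = -16986351/64372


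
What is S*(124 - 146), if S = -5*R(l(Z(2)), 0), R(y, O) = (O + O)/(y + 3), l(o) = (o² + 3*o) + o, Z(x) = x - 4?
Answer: 0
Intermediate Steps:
Z(x) = -4 + x
l(o) = o² + 4*o
R(y, O) = 2*O/(3 + y) (R(y, O) = (2*O)/(3 + y) = 2*O/(3 + y))
S = 0 (S = -10*0/(3 + (-4 + 2)*(4 + (-4 + 2))) = -10*0/(3 - 2*(4 - 2)) = -10*0/(3 - 2*2) = -10*0/(3 - 4) = -10*0/(-1) = -10*0*(-1) = -5*0 = 0)
S*(124 - 146) = 0*(124 - 146) = 0*(-22) = 0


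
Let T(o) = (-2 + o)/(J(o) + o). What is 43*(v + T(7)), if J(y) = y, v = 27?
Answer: 16469/14 ≈ 1176.4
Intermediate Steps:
T(o) = (-2 + o)/(2*o) (T(o) = (-2 + o)/(o + o) = (-2 + o)/((2*o)) = (-2 + o)*(1/(2*o)) = (-2 + o)/(2*o))
43*(v + T(7)) = 43*(27 + (½)*(-2 + 7)/7) = 43*(27 + (½)*(⅐)*5) = 43*(27 + 5/14) = 43*(383/14) = 16469/14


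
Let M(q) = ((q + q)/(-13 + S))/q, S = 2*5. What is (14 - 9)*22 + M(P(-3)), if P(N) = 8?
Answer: 328/3 ≈ 109.33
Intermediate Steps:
S = 10
M(q) = -⅔ (M(q) = ((q + q)/(-13 + 10))/q = ((2*q)/(-3))/q = ((2*q)*(-⅓))/q = (-2*q/3)/q = -⅔)
(14 - 9)*22 + M(P(-3)) = (14 - 9)*22 - ⅔ = 5*22 - ⅔ = 110 - ⅔ = 328/3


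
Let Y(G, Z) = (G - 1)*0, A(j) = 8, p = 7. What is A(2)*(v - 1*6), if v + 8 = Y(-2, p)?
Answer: -112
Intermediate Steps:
Y(G, Z) = 0 (Y(G, Z) = (-1 + G)*0 = 0)
v = -8 (v = -8 + 0 = -8)
A(2)*(v - 1*6) = 8*(-8 - 1*6) = 8*(-8 - 6) = 8*(-14) = -112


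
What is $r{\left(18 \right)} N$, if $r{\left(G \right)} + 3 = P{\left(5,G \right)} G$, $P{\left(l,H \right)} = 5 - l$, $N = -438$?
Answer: $1314$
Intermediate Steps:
$r{\left(G \right)} = -3$ ($r{\left(G \right)} = -3 + \left(5 - 5\right) G = -3 + 0 G = -3 + 0 = -3$)
$r{\left(18 \right)} N = \left(-3\right) \left(-438\right) = 1314$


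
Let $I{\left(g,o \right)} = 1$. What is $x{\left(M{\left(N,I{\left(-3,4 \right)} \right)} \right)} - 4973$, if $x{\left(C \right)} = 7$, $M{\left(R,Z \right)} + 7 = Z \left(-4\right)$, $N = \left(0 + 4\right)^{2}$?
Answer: $-4966$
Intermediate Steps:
$N = 16$ ($N = 4^{2} = 16$)
$M{\left(R,Z \right)} = -7 - 4 Z$ ($M{\left(R,Z \right)} = -7 + Z \left(-4\right) = -7 - 4 Z$)
$x{\left(M{\left(N,I{\left(-3,4 \right)} \right)} \right)} - 4973 = 7 - 4973 = -4966$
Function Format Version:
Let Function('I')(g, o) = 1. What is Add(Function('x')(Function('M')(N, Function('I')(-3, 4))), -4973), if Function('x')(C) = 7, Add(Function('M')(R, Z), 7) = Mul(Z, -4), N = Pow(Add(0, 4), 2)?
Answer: -4966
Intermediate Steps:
N = 16 (N = Pow(4, 2) = 16)
Function('M')(R, Z) = Add(-7, Mul(-4, Z)) (Function('M')(R, Z) = Add(-7, Mul(Z, -4)) = Add(-7, Mul(-4, Z)))
Add(Function('x')(Function('M')(N, Function('I')(-3, 4))), -4973) = Add(7, -4973) = -4966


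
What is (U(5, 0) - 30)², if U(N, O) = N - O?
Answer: 625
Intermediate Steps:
(U(5, 0) - 30)² = ((5 - 1*0) - 30)² = ((5 + 0) - 30)² = (5 - 30)² = (-25)² = 625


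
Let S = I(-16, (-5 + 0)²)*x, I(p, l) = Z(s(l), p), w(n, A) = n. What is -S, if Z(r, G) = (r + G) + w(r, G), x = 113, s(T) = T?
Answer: -3842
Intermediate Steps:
Z(r, G) = G + 2*r (Z(r, G) = (r + G) + r = (G + r) + r = G + 2*r)
I(p, l) = p + 2*l
S = 3842 (S = (-16 + 2*(-5 + 0)²)*113 = (-16 + 2*(-5)²)*113 = (-16 + 2*25)*113 = (-16 + 50)*113 = 34*113 = 3842)
-S = -1*3842 = -3842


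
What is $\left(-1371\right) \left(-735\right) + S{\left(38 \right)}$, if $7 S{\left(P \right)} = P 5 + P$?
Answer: $\frac{7054023}{7} \approx 1.0077 \cdot 10^{6}$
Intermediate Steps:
$S{\left(P \right)} = \frac{6 P}{7}$ ($S{\left(P \right)} = \frac{P 5 + P}{7} = \frac{5 P + P}{7} = \frac{6 P}{7}$)
$\left(-1371\right) \left(-735\right) + S{\left(38 \right)} = \left(-1371\right) \left(-735\right) + \frac{6}{7} \cdot 38 = 1007685 + \frac{228}{7} = \frac{7054023}{7}$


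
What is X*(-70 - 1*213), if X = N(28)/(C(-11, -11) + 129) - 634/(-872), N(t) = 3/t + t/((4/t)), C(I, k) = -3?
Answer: -248505979/384552 ≈ -646.22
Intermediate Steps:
N(t) = 3/t + t**2/4 (N(t) = 3/t + t*(t/4) = 3/t + t**2/4)
X = 878113/384552 (X = ((1/4)*(12 + 28**3)/28)/(-3 + 129) - 634/(-872) = ((1/4)*(1/28)*(12 + 21952))/126 - 634*(-1/872) = ((1/4)*(1/28)*21964)*(1/126) + 317/436 = (5491/28)*(1/126) + 317/436 = 5491/3528 + 317/436 = 878113/384552 ≈ 2.2835)
X*(-70 - 1*213) = 878113*(-70 - 1*213)/384552 = 878113*(-70 - 213)/384552 = (878113/384552)*(-283) = -248505979/384552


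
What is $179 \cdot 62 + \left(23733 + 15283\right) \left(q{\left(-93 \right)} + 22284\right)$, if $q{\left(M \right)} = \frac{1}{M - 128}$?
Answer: $\frac{192147005866}{221} \approx 8.6944 \cdot 10^{8}$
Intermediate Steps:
$q{\left(M \right)} = \frac{1}{-128 + M}$
$179 \cdot 62 + \left(23733 + 15283\right) \left(q{\left(-93 \right)} + 22284\right) = 179 \cdot 62 + \left(23733 + 15283\right) \left(\frac{1}{-128 - 93} + 22284\right) = 11098 + 39016 \left(\frac{1}{-221} + 22284\right) = 11098 + 39016 \left(- \frac{1}{221} + 22284\right) = 11098 + 39016 \cdot \frac{4924763}{221} = 11098 + \frac{192144553208}{221} = \frac{192147005866}{221}$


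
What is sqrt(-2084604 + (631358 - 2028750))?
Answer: 2*I*sqrt(870499) ≈ 1866.0*I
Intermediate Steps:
sqrt(-2084604 + (631358 - 2028750)) = sqrt(-2084604 - 1397392) = sqrt(-3481996) = 2*I*sqrt(870499)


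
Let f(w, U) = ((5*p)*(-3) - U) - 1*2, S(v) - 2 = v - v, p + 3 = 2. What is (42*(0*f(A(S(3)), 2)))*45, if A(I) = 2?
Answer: 0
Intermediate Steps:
p = -1 (p = -3 + 2 = -1)
S(v) = 2 (S(v) = 2 + (v - v) = 2 + 0 = 2)
f(w, U) = 13 - U (f(w, U) = ((5*(-1))*(-3) - U) - 1*2 = (-5*(-3) - U) - 2 = (15 - U) - 2 = 13 - U)
(42*(0*f(A(S(3)), 2)))*45 = (42*(0*(13 - 1*2)))*45 = (42*(0*(13 - 2)))*45 = (42*(0*11))*45 = (42*0)*45 = 0*45 = 0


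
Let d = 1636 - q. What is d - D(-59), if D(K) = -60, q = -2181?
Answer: 3877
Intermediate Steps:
d = 3817 (d = 1636 - 1*(-2181) = 1636 + 2181 = 3817)
d - D(-59) = 3817 - 1*(-60) = 3817 + 60 = 3877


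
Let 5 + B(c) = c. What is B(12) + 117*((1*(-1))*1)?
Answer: -110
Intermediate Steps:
B(c) = -5 + c
B(12) + 117*((1*(-1))*1) = (-5 + 12) + 117*((1*(-1))*1) = 7 + 117*(-1*1) = 7 + 117*(-1) = 7 - 117 = -110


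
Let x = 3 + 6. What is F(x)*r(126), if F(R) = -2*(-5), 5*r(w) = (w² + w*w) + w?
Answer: 63756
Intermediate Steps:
x = 9
r(w) = w/5 + 2*w²/5 (r(w) = ((w² + w*w) + w)/5 = ((w² + w²) + w)/5 = (2*w² + w)/5 = (w + 2*w²)/5 = w/5 + 2*w²/5)
F(R) = 10
F(x)*r(126) = 10*((⅕)*126*(1 + 2*126)) = 10*((⅕)*126*(1 + 252)) = 10*((⅕)*126*253) = 10*(31878/5) = 63756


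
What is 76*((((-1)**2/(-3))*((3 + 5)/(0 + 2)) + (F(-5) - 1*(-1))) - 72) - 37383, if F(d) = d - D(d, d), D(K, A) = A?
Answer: -128641/3 ≈ -42880.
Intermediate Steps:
F(d) = 0 (F(d) = d - d = 0)
76*((((-1)**2/(-3))*((3 + 5)/(0 + 2)) + (F(-5) - 1*(-1))) - 72) - 37383 = 76*((((-1)**2/(-3))*((3 + 5)/(0 + 2)) + (0 - 1*(-1))) - 72) - 37383 = 76*(((1*(-1/3))*(8/2) + (0 + 1)) - 72) - 37383 = 76*((-8/(3*2) + 1) - 72) - 37383 = 76*((-1/3*4 + 1) - 72) - 37383 = 76*((-4/3 + 1) - 72) - 37383 = 76*(-1/3 - 72) - 37383 = 76*(-217/3) - 37383 = -16492/3 - 37383 = -128641/3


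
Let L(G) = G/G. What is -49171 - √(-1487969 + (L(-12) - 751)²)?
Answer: -49171 - I*√925469 ≈ -49171.0 - 962.01*I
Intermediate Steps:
L(G) = 1
-49171 - √(-1487969 + (L(-12) - 751)²) = -49171 - √(-1487969 + (1 - 751)²) = -49171 - √(-1487969 + (-750)²) = -49171 - √(-1487969 + 562500) = -49171 - √(-925469) = -49171 - I*√925469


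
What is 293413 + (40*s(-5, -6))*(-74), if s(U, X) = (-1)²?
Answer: 290453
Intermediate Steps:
s(U, X) = 1
293413 + (40*s(-5, -6))*(-74) = 293413 + (40*1)*(-74) = 293413 + 40*(-74) = 293413 - 2960 = 290453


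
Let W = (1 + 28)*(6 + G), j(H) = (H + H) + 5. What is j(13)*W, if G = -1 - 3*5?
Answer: -8990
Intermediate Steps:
G = -16 (G = -1 - 15 = -16)
j(H) = 5 + 2*H (j(H) = 2*H + 5 = 5 + 2*H)
W = -290 (W = (1 + 28)*(6 - 16) = 29*(-10) = -290)
j(13)*W = (5 + 2*13)*(-290) = (5 + 26)*(-290) = 31*(-290) = -8990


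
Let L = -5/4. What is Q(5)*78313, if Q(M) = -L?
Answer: 391565/4 ≈ 97891.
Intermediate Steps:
L = -5/4 (L = -5*¼ = -5/4 ≈ -1.2500)
Q(M) = 5/4 (Q(M) = -1*(-5/4) = 5/4)
Q(5)*78313 = (5/4)*78313 = 391565/4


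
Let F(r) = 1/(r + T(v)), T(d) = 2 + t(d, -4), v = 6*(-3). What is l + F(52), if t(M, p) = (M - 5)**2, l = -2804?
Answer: -1634731/583 ≈ -2804.0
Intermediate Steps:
t(M, p) = (-5 + M)**2
v = -18
T(d) = 2 + (-5 + d)**2
F(r) = 1/(531 + r) (F(r) = 1/(r + (2 + (-5 - 18)**2)) = 1/(r + (2 + (-23)**2)) = 1/(r + (2 + 529)) = 1/(r + 531) = 1/(531 + r))
l + F(52) = -2804 + 1/(531 + 52) = -2804 + 1/583 = -1634731/583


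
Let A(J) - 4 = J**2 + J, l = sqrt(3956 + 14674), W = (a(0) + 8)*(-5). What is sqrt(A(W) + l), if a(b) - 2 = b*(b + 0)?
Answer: sqrt(2454 + 9*sqrt(230)) ≈ 50.897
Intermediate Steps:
a(b) = 2 + b**2 (a(b) = 2 + b*(b + 0) = 2 + b*b = 2 + b**2)
W = -50 (W = ((2 + 0**2) + 8)*(-5) = ((2 + 0) + 8)*(-5) = (2 + 8)*(-5) = 10*(-5) = -50)
l = 9*sqrt(230) (l = sqrt(18630) = 9*sqrt(230) ≈ 136.49)
A(J) = 4 + J + J**2 (A(J) = 4 + (J**2 + J) = 4 + (J + J**2) = 4 + J + J**2)
sqrt(A(W) + l) = sqrt((4 - 50 + (-50)**2) + 9*sqrt(230)) = sqrt((4 - 50 + 2500) + 9*sqrt(230)) = sqrt(2454 + 9*sqrt(230))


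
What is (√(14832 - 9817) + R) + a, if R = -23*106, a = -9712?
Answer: -12150 + √5015 ≈ -12079.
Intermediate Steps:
R = -2438
(√(14832 - 9817) + R) + a = (√(14832 - 9817) - 2438) - 9712 = (√5015 - 2438) - 9712 = (-2438 + √5015) - 9712 = -12150 + √5015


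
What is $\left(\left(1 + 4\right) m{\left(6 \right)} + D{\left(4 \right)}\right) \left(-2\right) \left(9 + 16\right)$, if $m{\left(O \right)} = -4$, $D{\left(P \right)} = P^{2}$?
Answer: $200$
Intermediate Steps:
$\left(\left(1 + 4\right) m{\left(6 \right)} + D{\left(4 \right)}\right) \left(-2\right) \left(9 + 16\right) = \left(\left(1 + 4\right) \left(-4\right) + 4^{2}\right) \left(-2\right) \left(9 + 16\right) = \left(5 \left(-4\right) + 16\right) \left(-2\right) 25 = \left(-20 + 16\right) \left(-2\right) 25 = \left(-4\right) \left(-2\right) 25 = 8 \cdot 25 = 200$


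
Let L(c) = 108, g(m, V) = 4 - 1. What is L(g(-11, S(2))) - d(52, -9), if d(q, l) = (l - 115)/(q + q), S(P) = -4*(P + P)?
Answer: 2839/26 ≈ 109.19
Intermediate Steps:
S(P) = -8*P
g(m, V) = 3
d(q, l) = (-115 + l)/(2*q) (d(q, l) = (-115 + l)/((2*q)) = (-115 + l)*(1/(2*q)) = (-115 + l)/(2*q))
L(g(-11, S(2))) - d(52, -9) = 108 - (-115 - 9)/(2*52) = 108 - (-124)/(2*52) = 108 - 1*(-31/26) = 108 + 31/26 = 2839/26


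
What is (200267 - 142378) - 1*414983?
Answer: -357094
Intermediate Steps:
(200267 - 142378) - 1*414983 = 57889 - 414983 = -357094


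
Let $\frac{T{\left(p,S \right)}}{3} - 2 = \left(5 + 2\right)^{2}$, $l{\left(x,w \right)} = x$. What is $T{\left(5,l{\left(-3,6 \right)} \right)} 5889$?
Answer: $901017$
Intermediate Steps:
$T{\left(p,S \right)} = 153$ ($T{\left(p,S \right)} = 6 + 3 \left(5 + 2\right)^{2} = 6 + 3 \cdot 7^{2} = 6 + 3 \cdot 49 = 6 + 147 = 153$)
$T{\left(5,l{\left(-3,6 \right)} \right)} 5889 = 153 \cdot 5889 = 901017$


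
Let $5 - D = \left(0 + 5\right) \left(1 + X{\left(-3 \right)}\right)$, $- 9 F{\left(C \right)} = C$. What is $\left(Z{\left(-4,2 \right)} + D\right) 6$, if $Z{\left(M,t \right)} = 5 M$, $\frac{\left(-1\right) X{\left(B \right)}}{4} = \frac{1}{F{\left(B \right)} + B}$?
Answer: $-165$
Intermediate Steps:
$F{\left(C \right)} = - \frac{C}{9}$
$X{\left(B \right)} = - \frac{9}{2 B}$ ($X{\left(B \right)} = - \frac{4}{- \frac{B}{9} + B} = - \frac{4}{\frac{8}{9} B} = - 4 \frac{9}{8 B} = - \frac{9}{2 B}$)
$D = - \frac{15}{2}$ ($D = 5 - \left(0 + 5\right) \left(1 - \frac{9}{2 \left(-3\right)}\right) = 5 - 5 \left(1 - - \frac{3}{2}\right) = 5 - 5 \left(1 + \frac{3}{2}\right) = 5 - 5 \cdot \frac{5}{2} = 5 - \frac{25}{2} = - \frac{15}{2} \approx -7.5$)
$\left(Z{\left(-4,2 \right)} + D\right) 6 = \left(5 \left(-4\right) - \frac{15}{2}\right) 6 = \left(-20 - \frac{15}{2}\right) 6 = \left(- \frac{55}{2}\right) 6 = -165$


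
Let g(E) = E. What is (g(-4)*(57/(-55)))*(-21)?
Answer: -4788/55 ≈ -87.055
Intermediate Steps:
(g(-4)*(57/(-55)))*(-21) = -228/(-55)*(-21) = -228*(-1)/55*(-21) = -4*(-57/55)*(-21) = (228/55)*(-21) = -4788/55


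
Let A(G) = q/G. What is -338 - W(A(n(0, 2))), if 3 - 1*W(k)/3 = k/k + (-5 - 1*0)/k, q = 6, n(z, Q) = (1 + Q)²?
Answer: -733/2 ≈ -366.50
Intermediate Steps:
A(G) = 6/G
W(k) = 6 + 15/k (W(k) = 9 - 3*(k/k + (-5 - 1*0)/k) = 9 - 3*(1 + (-5 + 0)/k) = 9 - 3*(1 - 5/k) = 9 + (-3 + 15/k) = 6 + 15/k)
-338 - W(A(n(0, 2))) = -338 - (6 + 15/((6/((1 + 2)²)))) = -338 - (6 + 15/((6/(3²)))) = -338 - (6 + 15/((6/9))) = -338 - (6 + 15/((6*(⅑)))) = -338 - (6 + 15/(⅔)) = -338 - (6 + 15*(3/2)) = -338 - (6 + 45/2) = -338 - 1*57/2 = -338 - 57/2 = -733/2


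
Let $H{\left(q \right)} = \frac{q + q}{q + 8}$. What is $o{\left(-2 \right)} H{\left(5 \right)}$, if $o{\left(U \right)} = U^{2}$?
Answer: $\frac{40}{13} \approx 3.0769$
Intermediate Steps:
$H{\left(q \right)} = \frac{2 q}{8 + q}$
$o{\left(-2 \right)} H{\left(5 \right)} = \left(-2\right)^{2} \cdot 2 \cdot 5 \frac{1}{8 + 5} = 4 \cdot 2 \cdot 5 \cdot \frac{1}{13} = 4 \cdot \frac{10}{13} = \frac{40}{13}$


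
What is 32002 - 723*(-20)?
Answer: 46462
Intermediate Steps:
32002 - 723*(-20) = 32002 + 14460 = 46462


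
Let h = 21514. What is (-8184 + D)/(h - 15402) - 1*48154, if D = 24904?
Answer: -18393783/382 ≈ -48151.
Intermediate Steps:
(-8184 + D)/(h - 15402) - 1*48154 = (-8184 + 24904)/(21514 - 15402) - 1*48154 = 16720/6112 - 48154 = 16720*(1/6112) - 48154 = 1045/382 - 48154 = -18393783/382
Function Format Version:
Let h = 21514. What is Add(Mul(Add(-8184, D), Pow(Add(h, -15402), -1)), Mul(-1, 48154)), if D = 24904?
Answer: Rational(-18393783, 382) ≈ -48151.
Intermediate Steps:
Add(Mul(Add(-8184, D), Pow(Add(h, -15402), -1)), Mul(-1, 48154)) = Add(Mul(Add(-8184, 24904), Pow(Add(21514, -15402), -1)), Mul(-1, 48154)) = Add(Mul(16720, Pow(6112, -1)), -48154) = Add(Mul(16720, Rational(1, 6112)), -48154) = Add(Rational(1045, 382), -48154) = Rational(-18393783, 382)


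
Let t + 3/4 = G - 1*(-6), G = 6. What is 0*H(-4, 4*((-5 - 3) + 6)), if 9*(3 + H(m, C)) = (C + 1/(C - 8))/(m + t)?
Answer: 0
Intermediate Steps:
t = 45/4 (t = -¾ + (6 - 1*(-6)) = -¾ + (6 + 6) = -¾ + 12 = 45/4 ≈ 11.250)
H(m, C) = -3 + (C + 1/(-8 + C))/(9*(45/4 + m)) (H(m, C) = -3 + ((C + 1/(C - 8))/(m + 45/4))/9 = -3 + ((C + 1/(-8 + C))/(45/4 + m))/9 = -3 + (C + 1/(-8 + C))/(9*(45/4 + m)))
0*H(-4, 4*((-5 - 3) + 6)) = 0*((9724 - 4988*((-5 - 3) + 6) + 4*(4*((-5 - 3) + 6))² + 864*(-4) - 108*4*((-5 - 3) + 6)*(-4))/(9*(-360 - 32*(-4) + 45*(4*((-5 - 3) + 6)) + 4*(4*((-5 - 3) + 6))*(-4)))) = 0*((9724 - 4988*(-8 + 6) + 4*(4*(-8 + 6))² - 3456 - 108*4*(-8 + 6)*(-4))/(9*(-360 + 128 + 45*(4*(-8 + 6)) + 4*(4*(-8 + 6))*(-4)))) = 0*((9724 - 4988*(-2) + 4*(4*(-2))² - 3456 - 108*4*(-2)*(-4))/(9*(-360 + 128 + 45*(4*(-2)) + 4*(4*(-2))*(-4)))) = 0*((9724 - 1247*(-8) + 4*(-8)² - 3456 - 108*(-8)*(-4))/(9*(-360 + 128 + 45*(-8) + 4*(-8)*(-4)))) = 0*((9724 + 9976 + 4*64 - 3456 - 3456)/(9*(-360 + 128 - 360 + 128))) = 0*((⅑)*(9724 + 9976 + 256 - 3456 - 3456)/(-464)) = 0*((⅑)*(-1/464)*13044) = 0*(-1087/348) = 0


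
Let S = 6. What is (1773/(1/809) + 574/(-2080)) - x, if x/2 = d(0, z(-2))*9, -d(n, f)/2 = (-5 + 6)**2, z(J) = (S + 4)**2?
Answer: 1491768433/1040 ≈ 1.4344e+6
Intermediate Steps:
z(J) = 100 (z(J) = (6 + 4)**2 = 10**2 = 100)
d(n, f) = -2 (d(n, f) = -2*(-5 + 6)**2 = -2*1**2 = -2*1 = -2)
x = -36 (x = 2*(-2*9) = 2*(-18) = -36)
(1773/(1/809) + 574/(-2080)) - x = (1773/(1/809) + 574/(-2080)) - 1*(-36) = (1773/(1/809) + 574*(-1/2080)) + 36 = (1773*809 - 287/1040) + 36 = (1434357 - 287/1040) + 36 = 1491730993/1040 + 36 = 1491768433/1040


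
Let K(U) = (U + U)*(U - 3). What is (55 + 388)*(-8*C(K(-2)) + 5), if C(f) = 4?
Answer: -11961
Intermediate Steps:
K(U) = 2*U*(-3 + U) (K(U) = (2*U)*(-3 + U) = 2*U*(-3 + U))
(55 + 388)*(-8*C(K(-2)) + 5) = (55 + 388)*(-8*4 + 5) = 443*(-32 + 5) = 443*(-27) = -11961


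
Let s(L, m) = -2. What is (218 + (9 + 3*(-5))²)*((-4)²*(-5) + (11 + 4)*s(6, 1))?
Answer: -27940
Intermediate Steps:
(218 + (9 + 3*(-5))²)*((-4)²*(-5) + (11 + 4)*s(6, 1)) = (218 + (9 + 3*(-5))²)*((-4)²*(-5) + (11 + 4)*(-2)) = (218 + (9 - 15)²)*(16*(-5) + 15*(-2)) = (218 + (-6)²)*(-80 - 30) = (218 + 36)*(-110) = 254*(-110) = -27940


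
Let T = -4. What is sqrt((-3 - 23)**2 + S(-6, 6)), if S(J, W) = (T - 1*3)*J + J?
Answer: 2*sqrt(178) ≈ 26.683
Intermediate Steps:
S(J, W) = -6*J (S(J, W) = (-4 - 1*3)*J + J = (-4 - 3)*J + J = -7*J + J = -6*J)
sqrt((-3 - 23)**2 + S(-6, 6)) = sqrt((-3 - 23)**2 - 6*(-6)) = sqrt((-26)**2 + 36) = sqrt(676 + 36) = sqrt(712) = 2*sqrt(178)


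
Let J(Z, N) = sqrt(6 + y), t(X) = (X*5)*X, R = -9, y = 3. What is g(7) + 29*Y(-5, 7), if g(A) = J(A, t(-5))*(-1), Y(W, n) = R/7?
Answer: -282/7 ≈ -40.286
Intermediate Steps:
t(X) = 5*X**2 (t(X) = (5*X)*X = 5*X**2)
J(Z, N) = 3 (J(Z, N) = sqrt(6 + 3) = sqrt(9) = 3)
Y(W, n) = -9/7
g(A) = -3 (g(A) = 3*(-1) = -3)
g(7) + 29*Y(-5, 7) = -3 + 29*(-9/7) = -3 - 261/7 = -282/7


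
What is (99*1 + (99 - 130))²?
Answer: 4624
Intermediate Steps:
(99*1 + (99 - 130))² = (99 - 31)² = 68² = 4624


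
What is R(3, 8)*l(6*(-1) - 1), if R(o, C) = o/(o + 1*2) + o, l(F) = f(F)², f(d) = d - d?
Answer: 0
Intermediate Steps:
f(d) = 0
l(F) = 0 (l(F) = 0² = 0)
R(o, C) = o + o/(2 + o) (R(o, C) = o/(o + 2) + o = o/(2 + o) + o = o + o/(2 + o))
R(3, 8)*l(6*(-1) - 1) = (3*(3 + 3)/(2 + 3))*0 = (3*6/5)*0 = (3*(⅕)*6)*0 = (18/5)*0 = 0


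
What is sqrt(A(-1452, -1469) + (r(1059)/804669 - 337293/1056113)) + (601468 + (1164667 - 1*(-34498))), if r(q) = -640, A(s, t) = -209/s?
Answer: 1800633 + I*sqrt(18959460558866036007601)/328001238862 ≈ 1.8006e+6 + 0.4198*I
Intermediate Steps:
sqrt(A(-1452, -1469) + (r(1059)/804669 - 337293/1056113)) + (601468 + (1164667 - 1*(-34498))) = sqrt(-209/(-1452) + (-640/804669 - 337293/1056113)) + (601468 + (1164667 - 1*(-34498))) = sqrt(-209*(-1/1452) + (-640*1/804669 - 337293*1/1056113)) + (601468 + (1164667 + 34498)) = sqrt(19/132 + (-640/804669 - 337293/1056113)) + (601468 + 1199165) = sqrt(19/132 - 272085133337/849821391597) + 1800633 = sqrt(-2196514573349/12464047076756) + 1800633 = I*sqrt(18959460558866036007601)/328001238862 + 1800633 = 1800633 + I*sqrt(18959460558866036007601)/328001238862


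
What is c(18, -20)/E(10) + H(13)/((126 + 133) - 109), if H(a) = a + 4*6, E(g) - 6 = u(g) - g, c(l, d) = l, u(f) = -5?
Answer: -263/150 ≈ -1.7533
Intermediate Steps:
E(g) = 1 - g (E(g) = 6 + (-5 - g) = 1 - g)
H(a) = 24 + a (H(a) = a + 24 = 24 + a)
c(18, -20)/E(10) + H(13)/((126 + 133) - 109) = 18/(1 - 1*10) + (24 + 13)/((126 + 133) - 109) = 18/(1 - 10) + 37/(259 - 109) = 18/(-9) + 37/150 = 18*(-1/9) + 37*(1/150) = -2 + 37/150 = -263/150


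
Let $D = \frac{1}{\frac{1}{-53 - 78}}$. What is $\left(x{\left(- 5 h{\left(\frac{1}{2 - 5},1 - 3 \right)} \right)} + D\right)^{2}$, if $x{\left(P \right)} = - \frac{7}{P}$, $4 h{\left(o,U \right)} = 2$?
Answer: $\frac{410881}{25} \approx 16435.0$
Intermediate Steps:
$h{\left(o,U \right)} = \frac{1}{2}$ ($h{\left(o,U \right)} = \frac{1}{4} \cdot 2 = \frac{1}{2}$)
$D = -131$ ($D = \frac{1}{\frac{1}{-131}} = \frac{1}{- \frac{1}{131}} = -131$)
$\left(x{\left(- 5 h{\left(\frac{1}{2 - 5},1 - 3 \right)} \right)} + D\right)^{2} = \left(- \frac{7}{\left(-5\right) \frac{1}{2}} - 131\right)^{2} = \left(- \frac{7}{- \frac{5}{2}} - 131\right)^{2} = \left(\left(-7\right) \left(- \frac{2}{5}\right) - 131\right)^{2} = \left(\frac{14}{5} - 131\right)^{2} = \left(- \frac{641}{5}\right)^{2} = \frac{410881}{25}$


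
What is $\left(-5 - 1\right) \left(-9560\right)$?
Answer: $57360$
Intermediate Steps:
$\left(-5 - 1\right) \left(-9560\right) = \left(-6\right) \left(-9560\right) = 57360$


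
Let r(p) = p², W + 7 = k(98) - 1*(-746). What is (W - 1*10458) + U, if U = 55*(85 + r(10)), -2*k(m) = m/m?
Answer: 911/2 ≈ 455.50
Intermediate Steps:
k(m) = -½ (k(m) = -m/(2*m) = -½*1 = -½)
W = 1477/2 (W = -7 + (-½ - 1*(-746)) = -7 + (-½ + 746) = -7 + 1491/2 = 1477/2 ≈ 738.50)
U = 10175 (U = 55*(85 + 10²) = 55*(85 + 100) = 55*185 = 10175)
(W - 1*10458) + U = (1477/2 - 1*10458) + 10175 = (1477/2 - 10458) + 10175 = -19439/2 + 10175 = 911/2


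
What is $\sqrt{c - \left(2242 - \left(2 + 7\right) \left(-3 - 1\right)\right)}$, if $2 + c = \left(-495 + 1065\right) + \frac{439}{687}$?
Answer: $\frac{i \sqrt{806765397}}{687} \approx 41.344 i$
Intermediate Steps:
$c = \frac{390655}{687}$ ($c = -2 + \left(\left(-495 + 1065\right) + \frac{439}{687}\right) = -2 + \left(570 + 439 \cdot \frac{1}{687}\right) = -2 + \left(570 + \frac{439}{687}\right) = -2 + \frac{392029}{687} = \frac{390655}{687} \approx 568.64$)
$\sqrt{c - \left(2242 - \left(2 + 7\right) \left(-3 - 1\right)\right)} = \sqrt{\frac{390655}{687} - \left(2242 - \left(2 + 7\right) \left(-3 - 1\right)\right)} = \sqrt{\frac{390655}{687} + \left(\left(9 \left(-4\right) - 1005\right) - 1237\right)} = \sqrt{\frac{390655}{687} - 2278} = \sqrt{- \frac{1174331}{687}} = \frac{i \sqrt{806765397}}{687}$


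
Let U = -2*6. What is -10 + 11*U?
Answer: -142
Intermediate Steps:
U = -12
-10 + 11*U = -10 + 11*(-12) = -10 - 132 = -142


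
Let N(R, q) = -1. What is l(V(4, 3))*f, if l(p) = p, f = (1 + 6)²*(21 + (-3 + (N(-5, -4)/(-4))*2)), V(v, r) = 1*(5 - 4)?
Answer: 1813/2 ≈ 906.50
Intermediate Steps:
V(v, r) = 1 (V(v, r) = 1*1 = 1)
f = 1813/2 (f = (1 + 6)²*(21 + (-3 - 1/(-4)*2)) = 7²*(21 + (-3 - 1*(-¼)*2)) = 49*(21 + (-3 + (¼)*2)) = 49*(21 + (-3 + ½)) = 49*(21 - 5/2) = 49*(37/2) = 1813/2 ≈ 906.50)
l(V(4, 3))*f = 1*(1813/2) = 1813/2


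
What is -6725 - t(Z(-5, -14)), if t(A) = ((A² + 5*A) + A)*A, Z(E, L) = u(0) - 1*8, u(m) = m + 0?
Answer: -6597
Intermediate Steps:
u(m) = m
Z(E, L) = -8 (Z(E, L) = 0 - 1*8 = 0 - 8 = -8)
t(A) = A*(A² + 6*A) (t(A) = (A² + 6*A)*A = A*(A² + 6*A))
-6725 - t(Z(-5, -14)) = -6725 - (-8)²*(6 - 8) = -6725 - 64*(-2) = -6725 - 1*(-128) = -6725 + 128 = -6597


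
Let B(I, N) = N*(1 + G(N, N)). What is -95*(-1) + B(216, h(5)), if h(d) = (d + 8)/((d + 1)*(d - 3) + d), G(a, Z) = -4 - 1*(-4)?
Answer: 1628/17 ≈ 95.765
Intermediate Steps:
G(a, Z) = 0 (G(a, Z) = -4 + 4 = 0)
h(d) = (8 + d)/(d + (1 + d)*(-3 + d)) (h(d) = (8 + d)/((1 + d)*(-3 + d) + d) = (8 + d)/(d + (1 + d)*(-3 + d)))
B(I, N) = N (B(I, N) = N*(1 + 0) = N*1 = N)
-95*(-1) + B(216, h(5)) = -95*(-1) + (8 + 5)/(-3 + 5² - 1*5) = 95 + 13/(-3 + 25 - 5) = 95 + 13/17 = 1628/17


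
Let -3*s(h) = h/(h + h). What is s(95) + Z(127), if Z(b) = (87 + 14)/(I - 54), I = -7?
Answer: -667/366 ≈ -1.8224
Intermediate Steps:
Z(b) = -101/61 (Z(b) = (87 + 14)/(-7 - 54) = 101/(-61) = 101*(-1/61) = -101/61)
s(h) = -⅙ (s(h) = -h/(3*(h + h)) = -h/(3*(2*h)) = -1/(2*h)*h/3 = -⅓*½ = -⅙)
s(95) + Z(127) = -⅙ - 101/61 = -667/366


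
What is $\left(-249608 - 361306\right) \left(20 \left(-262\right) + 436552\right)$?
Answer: $-263494539168$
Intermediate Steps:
$\left(-249608 - 361306\right) \left(20 \left(-262\right) + 436552\right) = - 610914 \left(-5240 + 436552\right) = \left(-610914\right) 431312 = -263494539168$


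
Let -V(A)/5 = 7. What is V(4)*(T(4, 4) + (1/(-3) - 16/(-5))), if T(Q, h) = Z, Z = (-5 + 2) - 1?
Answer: 119/3 ≈ 39.667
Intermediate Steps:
Z = -4 (Z = -3 - 1 = -4)
V(A) = -35 (V(A) = -5*7 = -35)
T(Q, h) = -4
V(4)*(T(4, 4) + (1/(-3) - 16/(-5))) = -35*(-4 + (1/(-3) - 16/(-5))) = -35*(-4 + (1*(-⅓) - 16*(-⅕))) = -35*(-4 + (-⅓ + 16/5)) = -35*(-4 + 43/15) = -35*(-17/15) = 119/3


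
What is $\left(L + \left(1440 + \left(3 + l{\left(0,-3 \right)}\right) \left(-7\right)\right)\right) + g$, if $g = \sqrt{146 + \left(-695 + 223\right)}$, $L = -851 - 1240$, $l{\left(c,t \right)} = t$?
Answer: $-651 + i \sqrt{326} \approx -651.0 + 18.055 i$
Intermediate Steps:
$L = -2091$ ($L = -851 - 1240 = -2091$)
$g = i \sqrt{326}$ ($g = \sqrt{146 - 472} = \sqrt{-326} = i \sqrt{326} \approx 18.055 i$)
$\left(L + \left(1440 + \left(3 + l{\left(0,-3 \right)}\right) \left(-7\right)\right)\right) + g = \left(-2091 + \left(1440 + \left(3 - 3\right) \left(-7\right)\right)\right) + i \sqrt{326} = \left(-2091 + \left(1440 + 0 \left(-7\right)\right)\right) + i \sqrt{326} = \left(-2091 + \left(1440 + 0\right)\right) + i \sqrt{326} = \left(-2091 + 1440\right) + i \sqrt{326} = -651 + i \sqrt{326}$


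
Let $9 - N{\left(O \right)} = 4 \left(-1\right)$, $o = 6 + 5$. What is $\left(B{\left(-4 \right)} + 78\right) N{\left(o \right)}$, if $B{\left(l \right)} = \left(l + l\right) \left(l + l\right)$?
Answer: $1846$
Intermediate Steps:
$o = 11$
$B{\left(l \right)} = 4 l^{2}$ ($B{\left(l \right)} = 2 l 2 l = 4 l^{2}$)
$N{\left(O \right)} = 13$ ($N{\left(O \right)} = 9 - 4 \left(-1\right) = 9 - -4 = 9 + 4 = 13$)
$\left(B{\left(-4 \right)} + 78\right) N{\left(o \right)} = \left(4 \left(-4\right)^{2} + 78\right) 13 = \left(4 \cdot 16 + 78\right) 13 = \left(64 + 78\right) 13 = 142 \cdot 13 = 1846$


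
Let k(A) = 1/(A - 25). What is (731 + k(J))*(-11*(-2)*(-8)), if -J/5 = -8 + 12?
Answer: -5789344/45 ≈ -1.2865e+5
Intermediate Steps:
J = -20 (J = -5*(-8 + 12) = -5*4 = -20)
k(A) = 1/(-25 + A)
(731 + k(J))*(-11*(-2)*(-8)) = (731 + 1/(-25 - 20))*(-11*(-2)*(-8)) = (731 + 1/(-45))*(22*(-8)) = (731 - 1/45)*(-176) = (32894/45)*(-176) = -5789344/45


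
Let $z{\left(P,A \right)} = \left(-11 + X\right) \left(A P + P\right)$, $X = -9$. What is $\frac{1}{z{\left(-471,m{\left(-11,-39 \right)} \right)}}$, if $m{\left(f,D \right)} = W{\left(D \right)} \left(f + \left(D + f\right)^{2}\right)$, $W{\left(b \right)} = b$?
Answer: $- \frac{1}{914399400} \approx -1.0936 \cdot 10^{-9}$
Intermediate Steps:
$m{\left(f,D \right)} = D \left(f + \left(D + f\right)^{2}\right)$
$z{\left(P,A \right)} = - 20 P - 20 A P$ ($z{\left(P,A \right)} = \left(-11 - 9\right) \left(A P + P\right) = - 20 \left(P + A P\right) = - 20 P - 20 A P$)
$\frac{1}{z{\left(-471,m{\left(-11,-39 \right)} \right)}} = \frac{1}{\left(-20\right) \left(-471\right) \left(1 - 39 \left(-11 + \left(-39 - 11\right)^{2}\right)\right)} = \frac{1}{\left(-20\right) \left(-471\right) \left(1 - 39 \left(-11 + \left(-50\right)^{2}\right)\right)} = \frac{1}{\left(-20\right) \left(-471\right) \left(1 - 39 \left(-11 + 2500\right)\right)} = \frac{1}{\left(-20\right) \left(-471\right) \left(1 - 97071\right)} = \frac{1}{\left(-20\right) \left(-471\right) \left(-97070\right)} = \frac{1}{-914399400} = - \frac{1}{914399400}$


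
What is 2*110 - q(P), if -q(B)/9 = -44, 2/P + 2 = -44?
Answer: -176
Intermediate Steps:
P = -1/23 (P = 2/(-2 - 44) = 2/(-46) = 2*(-1/46) = -1/23 ≈ -0.043478)
q(B) = 396 (q(B) = -9*(-44) = 396)
2*110 - q(P) = 2*110 - 1*396 = 220 - 396 = -176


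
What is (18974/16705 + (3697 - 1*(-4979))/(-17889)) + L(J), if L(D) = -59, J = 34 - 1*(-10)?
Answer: -5812271883/99611915 ≈ -58.349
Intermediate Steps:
J = 44 (J = 34 + 10 = 44)
(18974/16705 + (3697 - 1*(-4979))/(-17889)) + L(J) = (18974/16705 + (3697 - 1*(-4979))/(-17889)) - 59 = (18974*(1/16705) + (3697 + 4979)*(-1/17889)) - 59 = (18974/16705 + 8676*(-1/17889)) - 59 = (18974/16705 - 2892/5963) - 59 = 64831102/99611915 - 59 = -5812271883/99611915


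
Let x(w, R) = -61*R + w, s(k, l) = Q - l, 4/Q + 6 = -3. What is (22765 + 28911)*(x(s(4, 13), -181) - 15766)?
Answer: -2203774696/9 ≈ -2.4486e+8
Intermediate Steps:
Q = -4/9 (Q = 4/(-6 - 3) = 4/(-9) = 4*(-1/9) = -4/9 ≈ -0.44444)
s(k, l) = -4/9 - l
x(w, R) = w - 61*R
(22765 + 28911)*(x(s(4, 13), -181) - 15766) = (22765 + 28911)*(((-4/9 - 1*13) - 61*(-181)) - 15766) = 51676*(((-4/9 - 13) + 11041) - 15766) = 51676*((-121/9 + 11041) - 15766) = 51676*(99248/9 - 15766) = 51676*(-42646/9) = -2203774696/9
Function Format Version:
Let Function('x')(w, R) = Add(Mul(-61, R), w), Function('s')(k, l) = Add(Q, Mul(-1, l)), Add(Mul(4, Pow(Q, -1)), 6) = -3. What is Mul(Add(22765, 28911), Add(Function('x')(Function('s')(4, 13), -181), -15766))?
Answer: Rational(-2203774696, 9) ≈ -2.4486e+8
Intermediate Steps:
Q = Rational(-4, 9) (Q = Mul(4, Pow(Add(-6, -3), -1)) = Mul(4, Pow(-9, -1)) = Mul(4, Rational(-1, 9)) = Rational(-4, 9) ≈ -0.44444)
Function('s')(k, l) = Add(Rational(-4, 9), Mul(-1, l))
Function('x')(w, R) = Add(w, Mul(-61, R))
Mul(Add(22765, 28911), Add(Function('x')(Function('s')(4, 13), -181), -15766)) = Mul(Add(22765, 28911), Add(Add(Add(Rational(-4, 9), Mul(-1, 13)), Mul(-61, -181)), -15766)) = Mul(51676, Add(Add(Add(Rational(-4, 9), -13), 11041), -15766)) = Mul(51676, Add(Add(Rational(-121, 9), 11041), -15766)) = Mul(51676, Add(Rational(99248, 9), -15766)) = Mul(51676, Rational(-42646, 9)) = Rational(-2203774696, 9)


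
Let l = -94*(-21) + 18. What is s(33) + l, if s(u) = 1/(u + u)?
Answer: 131473/66 ≈ 1992.0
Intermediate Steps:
s(u) = 1/(2*u)
l = 1992 (l = 1974 + 18 = 1992)
s(33) + l = (1/2)/33 + 1992 = (1/2)*(1/33) + 1992 = 1/66 + 1992 = 131473/66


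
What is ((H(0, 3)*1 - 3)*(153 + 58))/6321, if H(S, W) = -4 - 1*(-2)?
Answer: -1055/6321 ≈ -0.16690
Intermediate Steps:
H(S, W) = -2 (H(S, W) = -4 + 2 = -2)
((H(0, 3)*1 - 3)*(153 + 58))/6321 = ((-2*1 - 3)*(153 + 58))/6321 = ((-2 - 3)*211)*(1/6321) = -5*211*(1/6321) = -1055*1/6321 = -1055/6321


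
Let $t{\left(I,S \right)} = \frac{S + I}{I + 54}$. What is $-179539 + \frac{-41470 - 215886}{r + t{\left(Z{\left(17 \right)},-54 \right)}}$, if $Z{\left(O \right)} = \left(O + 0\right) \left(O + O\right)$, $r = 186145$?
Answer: $- \frac{480042686577}{2673731} \approx -1.7954 \cdot 10^{5}$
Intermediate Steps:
$Z{\left(O \right)} = 2 O^{2}$ ($Z{\left(O \right)} = O 2 O = 2 O^{2}$)
$t{\left(I,S \right)} = \frac{I + S}{54 + I}$
$-179539 + \frac{-41470 - 215886}{r + t{\left(Z{\left(17 \right)},-54 \right)}} = -179539 + \frac{-41470 - 215886}{186145 + \frac{2 \cdot 17^{2} - 54}{54 + 2 \cdot 17^{2}}} = -179539 - \frac{257356}{186145 + \frac{2 \cdot 289 - 54}{54 + 2 \cdot 289}} = -179539 - \frac{257356}{186145 + \frac{578 - 54}{54 + 578}} = -179539 - \frac{257356}{186145 + \frac{1}{632} \cdot 524} = -179539 - \frac{257356}{186145 + \frac{131}{158}} = -179539 - \frac{257356}{\frac{29411041}{158}} = -179539 - \frac{3696568}{2673731} = - \frac{480042686577}{2673731}$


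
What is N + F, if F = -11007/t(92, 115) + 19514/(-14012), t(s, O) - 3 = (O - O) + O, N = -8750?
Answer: -1827990342/206677 ≈ -8844.7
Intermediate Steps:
t(s, O) = 3 + O (t(s, O) = 3 + ((O - O) + O) = 3 + (0 + O) = 3 + O)
F = -19566592/206677 (F = -11007/(3 + 115) + 19514/(-14012) = -11007/118 + 19514*(-1/14012) = -11007*1/118 - 9757/7006 = -11007/118 - 9757/7006 = -19566592/206677 ≈ -94.672)
N + F = -8750 - 19566592/206677 = -1827990342/206677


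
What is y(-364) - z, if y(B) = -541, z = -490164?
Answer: 489623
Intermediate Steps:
y(-364) - z = -541 - 1*(-490164) = -541 + 490164 = 489623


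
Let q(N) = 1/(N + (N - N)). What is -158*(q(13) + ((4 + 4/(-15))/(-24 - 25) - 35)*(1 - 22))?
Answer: -7565672/65 ≈ -1.1640e+5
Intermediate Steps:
q(N) = 1/N (q(N) = 1/(N + 0) = 1/N)
-158*(q(13) + ((4 + 4/(-15))/(-24 - 25) - 35)*(1 - 22)) = -158*(1/13 + ((4 + 4/(-15))/(-24 - 25) - 35)*(1 - 22)) = -158*(1/13 + ((4 + 4*(-1/15))/(-49) - 35)*(-21)) = -158*(1/13 + ((4 - 4/15)*(-1/49) - 35)*(-21)) = -158*(1/13 + ((56/15)*(-1/49) - 35)*(-21)) = -158*(1/13 + (-8/105 - 35)*(-21)) = -158*(1/13 - 3683/105*(-21)) = -158*(1/13 + 3683/5) = -158*47884/65 = -7565672/65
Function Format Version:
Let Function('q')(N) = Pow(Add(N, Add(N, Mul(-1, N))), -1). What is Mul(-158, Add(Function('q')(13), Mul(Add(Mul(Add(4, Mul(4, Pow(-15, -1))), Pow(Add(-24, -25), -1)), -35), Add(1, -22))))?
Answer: Rational(-7565672, 65) ≈ -1.1640e+5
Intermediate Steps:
Function('q')(N) = Pow(N, -1) (Function('q')(N) = Pow(Add(N, 0), -1) = Pow(N, -1))
Mul(-158, Add(Function('q')(13), Mul(Add(Mul(Add(4, Mul(4, Pow(-15, -1))), Pow(Add(-24, -25), -1)), -35), Add(1, -22)))) = Mul(-158, Add(Pow(13, -1), Mul(Add(Mul(Add(4, Mul(4, Pow(-15, -1))), Pow(Add(-24, -25), -1)), -35), Add(1, -22)))) = Mul(-158, Add(Rational(1, 13), Mul(Add(Mul(Add(4, Mul(4, Rational(-1, 15))), Pow(-49, -1)), -35), -21))) = Mul(-158, Add(Rational(1, 13), Mul(Add(Mul(Add(4, Rational(-4, 15)), Rational(-1, 49)), -35), -21))) = Mul(-158, Add(Rational(1, 13), Mul(Add(Mul(Rational(56, 15), Rational(-1, 49)), -35), -21))) = Mul(-158, Add(Rational(1, 13), Mul(Add(Rational(-8, 105), -35), -21))) = Mul(-158, Add(Rational(1, 13), Mul(Rational(-3683, 105), -21))) = Mul(-158, Add(Rational(1, 13), Rational(3683, 5))) = Mul(-158, Rational(47884, 65)) = Rational(-7565672, 65)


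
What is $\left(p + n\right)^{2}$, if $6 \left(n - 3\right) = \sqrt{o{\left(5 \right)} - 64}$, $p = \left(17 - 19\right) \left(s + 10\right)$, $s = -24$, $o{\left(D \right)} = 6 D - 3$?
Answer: $\frac{\left(186 + i \sqrt{37}\right)^{2}}{36} \approx 959.97 + 62.855 i$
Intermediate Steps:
$o{\left(D \right)} = -3 + 6 D$
$p = 28$ ($p = \left(17 - 19\right) \left(-24 + 10\right) = \left(-2\right) \left(-14\right) = 28$)
$n = 3 + \frac{i \sqrt{37}}{6}$ ($n = 3 + \frac{\sqrt{\left(-3 + 6 \cdot 5\right) - 64}}{6} = 3 + \frac{\sqrt{\left(-3 + 30\right) - 64}}{6} = 3 + \frac{\sqrt{27 - 64}}{6} = 3 + \frac{\sqrt{-37}}{6} = 3 + \frac{i \sqrt{37}}{6} \approx 3.0 + 1.0138 i$)
$\left(p + n\right)^{2} = \left(28 + \left(3 + \frac{i \sqrt{37}}{6}\right)\right)^{2} = \left(31 + \frac{i \sqrt{37}}{6}\right)^{2}$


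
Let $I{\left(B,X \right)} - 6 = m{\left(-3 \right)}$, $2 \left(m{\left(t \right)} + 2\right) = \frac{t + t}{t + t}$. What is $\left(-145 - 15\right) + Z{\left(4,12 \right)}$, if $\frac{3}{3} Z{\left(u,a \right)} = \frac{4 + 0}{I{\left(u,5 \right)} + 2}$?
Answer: $- \frac{2072}{13} \approx -159.38$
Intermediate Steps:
$m{\left(t \right)} = - \frac{3}{2}$ ($m{\left(t \right)} = -2 + \frac{\left(t + t\right) \frac{1}{t + t}}{2} = -2 + \frac{2 t \frac{1}{2 t}}{2} = -2 + \frac{1}{2} \cdot 1 = -2 + \frac{1}{2} = - \frac{3}{2}$)
$I{\left(B,X \right)} = \frac{9}{2}$ ($I{\left(B,X \right)} = 6 - \frac{3}{2} = \frac{9}{2}$)
$Z{\left(u,a \right)} = \frac{8}{13}$ ($Z{\left(u,a \right)} = \frac{4 + 0}{\frac{9}{2} + 2} = \frac{4}{\frac{13}{2}} = 4 \cdot \frac{2}{13} = \frac{8}{13}$)
$\left(-145 - 15\right) + Z{\left(4,12 \right)} = \left(-145 - 15\right) + \frac{8}{13} = -160 + \frac{8}{13} = - \frac{2072}{13}$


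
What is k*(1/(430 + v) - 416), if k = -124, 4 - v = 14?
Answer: 5416289/105 ≈ 51584.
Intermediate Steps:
v = -10 (v = 4 - 1*14 = 4 - 14 = -10)
k*(1/(430 + v) - 416) = -124*(1/(430 - 10) - 416) = -124*(1/420 - 416) = -124*(-174719/420) = 5416289/105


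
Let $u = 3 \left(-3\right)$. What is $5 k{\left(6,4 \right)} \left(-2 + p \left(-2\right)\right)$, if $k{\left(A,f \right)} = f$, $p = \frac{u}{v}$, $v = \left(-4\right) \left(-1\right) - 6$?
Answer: $-220$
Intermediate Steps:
$v = -2$ ($v = 4 - 6 = -2$)
$u = -9$
$p = \frac{9}{2}$ ($p = - \frac{9}{-2} = \left(-9\right) \left(- \frac{1}{2}\right) = \frac{9}{2} \approx 4.5$)
$5 k{\left(6,4 \right)} \left(-2 + p \left(-2\right)\right) = 5 \cdot 4 \left(-2 + \frac{9}{2} \left(-2\right)\right) = 20 \left(-2 - 9\right) = 20 \left(-11\right) = -220$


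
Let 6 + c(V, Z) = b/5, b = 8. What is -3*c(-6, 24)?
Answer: 66/5 ≈ 13.200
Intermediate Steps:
c(V, Z) = -22/5 (c(V, Z) = -6 + 8/5 = -22/5)
-3*c(-6, 24) = -3*(-22/5) = 66/5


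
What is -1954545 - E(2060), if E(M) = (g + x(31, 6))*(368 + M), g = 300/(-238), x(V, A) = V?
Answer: -241183547/119 ≈ -2.0268e+6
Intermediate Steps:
g = -150/119 (g = 300*(-1/238) = -150/119 ≈ -1.2605)
E(M) = 1302352/119 + 3539*M/119 (E(M) = (-150/119 + 31)*(368 + M) = 3539*(368 + M)/119 = 1302352/119 + 3539*M/119)
-1954545 - E(2060) = -1954545 - (1302352/119 + (3539/119)*2060) = -1954545 - (1302352/119 + 7290340/119) = -1954545 - 1*8592692/119 = -1954545 - 8592692/119 = -241183547/119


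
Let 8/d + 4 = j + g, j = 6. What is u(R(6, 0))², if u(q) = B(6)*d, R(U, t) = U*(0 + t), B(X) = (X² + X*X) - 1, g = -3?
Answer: 322624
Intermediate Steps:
B(X) = -1 + 2*X² (B(X) = (X² + X²) - 1 = 2*X² - 1 = -1 + 2*X²)
d = -8 (d = 8/(-4 + (6 - 3)) = 8/(-4 + 3) = 8/(-1) = 8*(-1) = -8)
R(U, t) = U*t
u(q) = -568 (u(q) = (-1 + 2*6²)*(-8) = (-1 + 2*36)*(-8) = (-1 + 72)*(-8) = 71*(-8) = -568)
u(R(6, 0))² = (-568)² = 322624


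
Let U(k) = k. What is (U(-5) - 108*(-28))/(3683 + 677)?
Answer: 3019/4360 ≈ 0.69243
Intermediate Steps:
(U(-5) - 108*(-28))/(3683 + 677) = (-5 - 108*(-28))/(3683 + 677) = (-5 + 3024)/4360 = 3019*(1/4360) = 3019/4360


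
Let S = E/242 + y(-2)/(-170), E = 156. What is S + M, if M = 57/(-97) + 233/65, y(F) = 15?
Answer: 92170289/25938770 ≈ 3.5534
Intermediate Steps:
S = 2289/4114 (S = 156/242 + 15/(-170) = 156*(1/242) + 15*(-1/170) = 78/121 - 3/34 = 2289/4114 ≈ 0.55639)
M = 18896/6305 (M = 57*(-1/97) + 233*(1/65) = -57/97 + 233/65 = 18896/6305 ≈ 2.9970)
S + M = 2289/4114 + 18896/6305 = 92170289/25938770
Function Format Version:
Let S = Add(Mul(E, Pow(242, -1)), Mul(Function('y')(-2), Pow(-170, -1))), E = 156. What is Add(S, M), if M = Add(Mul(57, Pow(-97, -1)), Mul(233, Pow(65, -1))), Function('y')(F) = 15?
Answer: Rational(92170289, 25938770) ≈ 3.5534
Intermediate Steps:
S = Rational(2289, 4114) (S = Add(Mul(156, Pow(242, -1)), Mul(15, Pow(-170, -1))) = Add(Mul(156, Rational(1, 242)), Mul(15, Rational(-1, 170))) = Add(Rational(78, 121), Rational(-3, 34)) = Rational(2289, 4114) ≈ 0.55639)
M = Rational(18896, 6305) (M = Add(Mul(57, Rational(-1, 97)), Mul(233, Rational(1, 65))) = Add(Rational(-57, 97), Rational(233, 65)) = Rational(18896, 6305) ≈ 2.9970)
Add(S, M) = Add(Rational(2289, 4114), Rational(18896, 6305)) = Rational(92170289, 25938770)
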